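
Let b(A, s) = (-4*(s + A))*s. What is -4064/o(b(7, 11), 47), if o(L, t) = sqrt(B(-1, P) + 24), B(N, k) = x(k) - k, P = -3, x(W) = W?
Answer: -1016*sqrt(6)/3 ≈ -829.56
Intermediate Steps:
B(N, k) = 0 (B(N, k) = k - k = 0)
b(A, s) = s*(-4*A - 4*s) (b(A, s) = (-4*(A + s))*s = (-4*A - 4*s)*s = s*(-4*A - 4*s))
o(L, t) = 2*sqrt(6) (o(L, t) = sqrt(0 + 24) = sqrt(24) = 2*sqrt(6))
-4064/o(b(7, 11), 47) = -4064*sqrt(6)/12 = -1016*sqrt(6)/3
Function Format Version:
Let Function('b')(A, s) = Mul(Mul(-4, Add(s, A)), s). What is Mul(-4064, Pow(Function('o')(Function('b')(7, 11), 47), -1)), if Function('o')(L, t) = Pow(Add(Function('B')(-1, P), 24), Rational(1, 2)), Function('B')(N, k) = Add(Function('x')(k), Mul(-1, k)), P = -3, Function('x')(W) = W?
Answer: Mul(Rational(-1016, 3), Pow(6, Rational(1, 2))) ≈ -829.56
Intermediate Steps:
Function('B')(N, k) = 0 (Function('B')(N, k) = Add(k, Mul(-1, k)) = 0)
Function('b')(A, s) = Mul(s, Add(Mul(-4, A), Mul(-4, s))) (Function('b')(A, s) = Mul(Mul(-4, Add(A, s)), s) = Mul(Add(Mul(-4, A), Mul(-4, s)), s) = Mul(s, Add(Mul(-4, A), Mul(-4, s))))
Function('o')(L, t) = Mul(2, Pow(6, Rational(1, 2))) (Function('o')(L, t) = Pow(Add(0, 24), Rational(1, 2)) = Pow(24, Rational(1, 2)) = Mul(2, Pow(6, Rational(1, 2))))
Mul(-4064, Pow(Function('o')(Function('b')(7, 11), 47), -1)) = Mul(-4064, Pow(Mul(2, Pow(6, Rational(1, 2))), -1)) = Mul(-4064, Mul(Rational(1, 12), Pow(6, Rational(1, 2)))) = Mul(Rational(-1016, 3), Pow(6, Rational(1, 2)))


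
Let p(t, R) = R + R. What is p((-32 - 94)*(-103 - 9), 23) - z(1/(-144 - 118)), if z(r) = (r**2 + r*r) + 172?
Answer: -4324573/34322 ≈ -126.00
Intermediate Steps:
p(t, R) = 2*R
z(r) = 172 + 2*r**2 (z(r) = (r**2 + r**2) + 172 = 2*r**2 + 172 = 172 + 2*r**2)
p((-32 - 94)*(-103 - 9), 23) - z(1/(-144 - 118)) = 2*23 - (172 + 2*(1/(-144 - 118))**2) = 46 - (172 + 2*(1/(-262))**2) = 46 - (172 + 2*(-1/262)**2) = 46 - (172 + 2*(1/68644)) = 46 - (172 + 1/34322) = 46 - 1*5903385/34322 = 46 - 5903385/34322 = -4324573/34322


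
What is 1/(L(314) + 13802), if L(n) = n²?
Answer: 1/112398 ≈ 8.8970e-6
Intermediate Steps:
1/(L(314) + 13802) = 1/(314² + 13802) = 1/(98596 + 13802) = 1/112398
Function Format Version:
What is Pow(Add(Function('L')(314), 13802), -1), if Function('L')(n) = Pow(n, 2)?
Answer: Rational(1, 112398) ≈ 8.8970e-6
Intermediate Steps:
Pow(Add(Function('L')(314), 13802), -1) = Pow(Add(Pow(314, 2), 13802), -1) = Pow(Add(98596, 13802), -1) = Pow(112398, -1) = Rational(1, 112398)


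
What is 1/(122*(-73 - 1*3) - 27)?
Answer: -1/9299 ≈ -0.00010754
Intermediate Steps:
1/(122*(-73 - 1*3) - 27) = 1/(122*(-73 - 3) - 27) = 1/(122*(-76) - 27) = 1/(-9272 - 27) = 1/(-9299) = -1/9299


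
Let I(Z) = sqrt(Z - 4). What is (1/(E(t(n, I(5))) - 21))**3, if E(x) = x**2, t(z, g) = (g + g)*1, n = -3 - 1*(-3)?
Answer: -1/4913 ≈ -0.00020354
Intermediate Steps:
I(Z) = sqrt(-4 + Z)
n = 0 (n = -3 + 3 = 0)
t(z, g) = 2*g (t(z, g) = (2*g)*1 = 2*g)
(1/(E(t(n, I(5))) - 21))**3 = (1/((2*sqrt(-4 + 5))**2 - 21))**3 = (1/((2*sqrt(1))**2 - 21))**3 = (1/((2*1)**2 - 21))**3 = (1/(2**2 - 21))**3 = (1/(4 - 21))**3 = (1/(-17))**3 = (-1/17)**3 = -1/4913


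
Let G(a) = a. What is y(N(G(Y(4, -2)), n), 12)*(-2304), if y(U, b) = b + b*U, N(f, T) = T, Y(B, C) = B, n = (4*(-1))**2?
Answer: -470016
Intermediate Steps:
n = 16 (n = (-4)**2 = 16)
y(U, b) = b + U*b
y(N(G(Y(4, -2)), n), 12)*(-2304) = (12*(1 + 16))*(-2304) = (12*17)*(-2304) = 204*(-2304) = -470016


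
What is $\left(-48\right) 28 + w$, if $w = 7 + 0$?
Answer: $-1337$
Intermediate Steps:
$w = 7$
$\left(-48\right) 28 + w = \left(-48\right) 28 + 7 = -1344 + 7 = -1337$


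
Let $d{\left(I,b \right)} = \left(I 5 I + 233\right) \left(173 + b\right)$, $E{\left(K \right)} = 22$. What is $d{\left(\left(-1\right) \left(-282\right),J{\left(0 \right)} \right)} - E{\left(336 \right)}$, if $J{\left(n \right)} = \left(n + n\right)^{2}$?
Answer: $68828547$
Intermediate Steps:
$J{\left(n \right)} = 4 n^{2}$ ($J{\left(n \right)} = \left(2 n\right)^{2} = 4 n^{2}$)
$d{\left(I,b \right)} = \left(173 + b\right) \left(233 + 5 I^{2}\right)$ ($d{\left(I,b \right)} = \left(5 I I + 233\right) \left(173 + b\right) = \left(5 I^{2} + 233\right) \left(173 + b\right) = \left(233 + 5 I^{2}\right) \left(173 + b\right) = \left(173 + b\right) \left(233 + 5 I^{2}\right)$)
$d{\left(\left(-1\right) \left(-282\right),J{\left(0 \right)} \right)} - E{\left(336 \right)} = \left(40309 + 233 \cdot 4 \cdot 0^{2} + 865 \left(\left(-1\right) \left(-282\right)\right)^{2} + 5 \cdot 4 \cdot 0^{2} \left(\left(-1\right) \left(-282\right)\right)^{2}\right) - 22 = \left(40309 + 233 \cdot 4 \cdot 0 + 865 \cdot 282^{2} + 5 \cdot 4 \cdot 0 \cdot 282^{2}\right) - 22 = \left(40309 + 233 \cdot 0 + 865 \cdot 79524 + 5 \cdot 0 \cdot 79524\right) - 22 = \left(40309 + 0 + 68788260 + 0\right) - 22 = 68828569 - 22 = 68828547$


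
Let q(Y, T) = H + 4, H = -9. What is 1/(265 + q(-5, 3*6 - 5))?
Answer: 1/260 ≈ 0.0038462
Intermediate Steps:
q(Y, T) = -5 (q(Y, T) = -9 + 4 = -5)
1/(265 + q(-5, 3*6 - 5)) = 1/(265 - 5) = 1/260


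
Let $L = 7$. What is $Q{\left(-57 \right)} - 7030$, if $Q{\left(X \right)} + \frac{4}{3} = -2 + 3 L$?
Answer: $- \frac{21037}{3} \approx -7012.3$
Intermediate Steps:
$Q{\left(X \right)} = \frac{53}{3}$ ($Q{\left(X \right)} = - \frac{4}{3} + \left(-2 + 3 \cdot 7\right) = - \frac{4}{3} + \left(-2 + 21\right) = - \frac{4}{3} + 19 = \frac{53}{3}$)
$Q{\left(-57 \right)} - 7030 = \frac{53}{3} - 7030 = - \frac{21037}{3}$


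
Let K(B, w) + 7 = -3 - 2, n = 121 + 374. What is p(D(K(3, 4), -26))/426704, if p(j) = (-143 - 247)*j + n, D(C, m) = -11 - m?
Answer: -5355/426704 ≈ -0.012550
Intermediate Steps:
n = 495
K(B, w) = -12 (K(B, w) = -7 + (-3 - 2) = -7 - 5 = -12)
p(j) = 495 - 390*j (p(j) = (-143 - 247)*j + 495 = -390*j + 495 = 495 - 390*j)
p(D(K(3, 4), -26))/426704 = (495 - 390*(-11 - 1*(-26)))/426704 = (495 - 390*(-11 + 26))*(1/426704) = (495 - 390*15)*(1/426704) = (495 - 5850)*(1/426704) = -5355*1/426704 = -5355/426704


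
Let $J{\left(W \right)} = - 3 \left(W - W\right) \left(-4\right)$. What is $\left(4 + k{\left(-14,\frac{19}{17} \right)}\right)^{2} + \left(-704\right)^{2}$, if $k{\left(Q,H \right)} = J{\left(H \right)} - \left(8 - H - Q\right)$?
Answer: $\frac{143315393}{289} \approx 4.959 \cdot 10^{5}$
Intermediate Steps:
$J{\left(W \right)} = 0$ ($J{\left(W \right)} = \left(-3\right) 0 \left(-4\right) = 0 \left(-4\right) = 0$)
$k{\left(Q,H \right)} = -8 + H + Q$ ($k{\left(Q,H \right)} = 0 - \left(8 - H - Q\right) = 0 + \left(-8 + H + Q\right) = -8 + H + Q$)
$\left(4 + k{\left(-14,\frac{19}{17} \right)}\right)^{2} + \left(-704\right)^{2} = \left(4 - \left(22 - \frac{19}{17}\right)\right)^{2} + \left(-704\right)^{2} = \left(4 - \frac{355}{17}\right)^{2} + 495616 = \left(- \frac{287}{17}\right)^{2} + 495616 = \frac{82369}{289} + 495616 = \frac{143315393}{289}$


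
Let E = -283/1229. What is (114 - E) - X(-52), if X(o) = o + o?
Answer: 268205/1229 ≈ 218.23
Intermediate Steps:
X(o) = 2*o
E = -283/1229 (E = -283*1/1229 = -283/1229 ≈ -0.23027)
(114 - E) - X(-52) = (114 - 1*(-283/1229)) - 2*(-52) = (114 + 283/1229) - 1*(-104) = 140389/1229 + 104 = 268205/1229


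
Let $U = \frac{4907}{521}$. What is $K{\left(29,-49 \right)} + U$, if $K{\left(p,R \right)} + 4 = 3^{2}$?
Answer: $\frac{7512}{521} \approx 14.418$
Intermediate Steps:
$K{\left(p,R \right)} = 5$ ($K{\left(p,R \right)} = -4 + 3^{2} = -4 + 9 = 5$)
$U = \frac{4907}{521}$ ($U = 4907 \cdot \frac{1}{521} = \frac{4907}{521} \approx 9.4184$)
$K{\left(29,-49 \right)} + U = 5 + \frac{4907}{521} = \frac{7512}{521}$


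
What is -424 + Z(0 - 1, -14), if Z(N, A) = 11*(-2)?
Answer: -446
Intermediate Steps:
Z(N, A) = -22
-424 + Z(0 - 1, -14) = -424 - 22 = -446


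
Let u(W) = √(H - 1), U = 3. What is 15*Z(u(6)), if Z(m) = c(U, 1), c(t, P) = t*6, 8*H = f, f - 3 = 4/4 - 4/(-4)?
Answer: 270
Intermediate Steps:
f = 5 (f = 3 + (4/4 - 4/(-4)) = 3 + (4*(¼) - 4*(-¼)) = 3 + (1 + 1) = 3 + 2 = 5)
H = 5/8 (H = (⅛)*5 = 5/8 ≈ 0.62500)
c(t, P) = 6*t
u(W) = I*√6/4 (u(W) = √(5/8 - 1) = √(-3/8) = I*√6/4)
Z(m) = 18 (Z(m) = 6*3 = 18)
15*Z(u(6)) = 15*18 = 270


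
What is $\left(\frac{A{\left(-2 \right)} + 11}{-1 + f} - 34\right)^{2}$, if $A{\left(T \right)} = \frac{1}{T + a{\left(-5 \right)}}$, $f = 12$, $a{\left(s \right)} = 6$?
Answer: $\frac{2105401}{1936} \approx 1087.5$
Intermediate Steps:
$A{\left(T \right)} = \frac{1}{6 + T}$ ($A{\left(T \right)} = \frac{1}{T + 6} = \frac{1}{6 + T}$)
$\left(\frac{A{\left(-2 \right)} + 11}{-1 + f} - 34\right)^{2} = \left(\frac{\frac{1}{6 - 2} + 11}{-1 + 12} - 34\right)^{2} = \left(\frac{\frac{1}{4} + 11}{11} - 34\right)^{2} = \left(\left(\frac{1}{4} + 11\right) \frac{1}{11} - 34\right)^{2} = \left(\frac{45}{4} \cdot \frac{1}{11} - 34\right)^{2} = \left(\frac{45}{44} - 34\right)^{2} = \left(- \frac{1451}{44}\right)^{2} = \frac{2105401}{1936}$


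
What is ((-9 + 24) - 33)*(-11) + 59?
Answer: 257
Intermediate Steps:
((-9 + 24) - 33)*(-11) + 59 = (15 - 33)*(-11) + 59 = -18*(-11) + 59 = 198 + 59 = 257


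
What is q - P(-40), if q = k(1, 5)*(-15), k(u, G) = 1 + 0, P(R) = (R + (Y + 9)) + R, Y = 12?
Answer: 44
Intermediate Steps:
P(R) = 21 + 2*R (P(R) = (R + (12 + 9)) + R = (R + 21) + R = (21 + R) + R = 21 + 2*R)
k(u, G) = 1
q = -15 (q = 1*(-15) = -15)
q - P(-40) = -15 - (21 + 2*(-40)) = -15 - (21 - 80) = -15 - 1*(-59) = -15 + 59 = 44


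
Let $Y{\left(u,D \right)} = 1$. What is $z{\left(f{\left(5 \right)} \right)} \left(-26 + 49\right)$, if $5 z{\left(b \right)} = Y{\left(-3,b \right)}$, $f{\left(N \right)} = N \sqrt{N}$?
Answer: $\frac{23}{5} \approx 4.6$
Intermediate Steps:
$f{\left(N \right)} = N^{\frac{3}{2}}$
$z{\left(b \right)} = \frac{1}{5}$ ($z{\left(b \right)} = \frac{1}{5} \cdot 1 = \frac{1}{5}$)
$z{\left(f{\left(5 \right)} \right)} \left(-26 + 49\right) = \frac{-26 + 49}{5} = \frac{1}{5} \cdot 23 = \frac{23}{5}$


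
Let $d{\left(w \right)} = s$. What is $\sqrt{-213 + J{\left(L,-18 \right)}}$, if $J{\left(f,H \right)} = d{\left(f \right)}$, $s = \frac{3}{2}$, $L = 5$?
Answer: $\frac{3 i \sqrt{94}}{2} \approx 14.543 i$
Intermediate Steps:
$s = \frac{3}{2}$ ($s = 3 \cdot \frac{1}{2} = \frac{3}{2} \approx 1.5$)
$d{\left(w \right)} = \frac{3}{2}$
$J{\left(f,H \right)} = \frac{3}{2}$
$\sqrt{-213 + J{\left(L,-18 \right)}} = \sqrt{-213 + \frac{3}{2}} = \sqrt{- \frac{423}{2}} = \frac{3 i \sqrt{94}}{2}$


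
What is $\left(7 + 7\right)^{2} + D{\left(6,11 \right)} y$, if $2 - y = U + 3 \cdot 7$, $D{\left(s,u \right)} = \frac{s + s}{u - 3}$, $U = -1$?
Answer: $169$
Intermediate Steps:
$D{\left(s,u \right)} = \frac{2 s}{-3 + u}$
$y = -18$ ($y = 2 - \left(-1 + 3 \cdot 7\right) = 2 - \left(-1 + 21\right) = 2 - 20 = -18$)
$\left(7 + 7\right)^{2} + D{\left(6,11 \right)} y = \left(7 + 7\right)^{2} + 2 \cdot 6 \frac{1}{-3 + 11} \left(-18\right) = 14^{2} + 2 \cdot 6 \cdot \frac{1}{8} \left(-18\right) = 196 + 2 \cdot 6 \cdot \frac{1}{8} \left(-18\right) = 196 + \frac{3}{2} \left(-18\right) = 196 - 27 = 169$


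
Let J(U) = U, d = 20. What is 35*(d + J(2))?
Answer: 770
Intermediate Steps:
35*(d + J(2)) = 35*(20 + 2) = 35*22 = 770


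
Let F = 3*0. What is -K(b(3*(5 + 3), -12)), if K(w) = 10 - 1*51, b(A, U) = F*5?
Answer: 41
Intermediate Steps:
F = 0
b(A, U) = 0 (b(A, U) = 0*5 = 0)
K(w) = -41 (K(w) = 10 - 51 = -41)
-K(b(3*(5 + 3), -12)) = -1*(-41) = 41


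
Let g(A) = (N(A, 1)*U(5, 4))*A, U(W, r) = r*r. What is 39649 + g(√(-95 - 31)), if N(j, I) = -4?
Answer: 39649 - 192*I*√14 ≈ 39649.0 - 718.4*I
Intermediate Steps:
U(W, r) = r²
g(A) = -64*A (g(A) = (-4*4²)*A = (-4*16)*A = -64*A)
39649 + g(√(-95 - 31)) = 39649 - 64*√(-95 - 31) = 39649 - 192*I*√14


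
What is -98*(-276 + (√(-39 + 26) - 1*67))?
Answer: 33614 - 98*I*√13 ≈ 33614.0 - 353.34*I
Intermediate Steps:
-98*(-276 + (√(-39 + 26) - 1*67)) = -98*(-276 + (√(-13) - 67)) = -98*(-276 + (I*√13 - 67)) = -98*(-276 + (-67 + I*√13)) = -98*(-343 + I*√13) = 33614 - 98*I*√13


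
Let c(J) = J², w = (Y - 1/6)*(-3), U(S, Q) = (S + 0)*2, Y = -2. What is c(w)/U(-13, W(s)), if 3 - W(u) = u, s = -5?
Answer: -13/8 ≈ -1.6250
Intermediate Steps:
W(u) = 3 - u
U(S, Q) = 2*S (U(S, Q) = S*2 = 2*S)
w = 13/2 (w = (-2 - 1/6)*(-3) = (-2 - 1*⅙)*(-3) = (-2 - ⅙)*(-3) = -13/6*(-3) = 13/2 ≈ 6.5000)
c(w)/U(-13, W(s)) = (13/2)²/((2*(-13))) = (169/4)/(-26) = (169/4)*(-1/26) = -13/8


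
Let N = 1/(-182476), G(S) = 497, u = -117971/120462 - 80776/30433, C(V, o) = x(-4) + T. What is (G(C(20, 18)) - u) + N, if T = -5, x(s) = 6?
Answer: 167452075095187423/334480336956948 ≈ 500.63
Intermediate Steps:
C(V, o) = 1 (C(V, o) = 6 - 5 = 1)
u = -13320649955/3666020046 (u = -117971*1/120462 - 80776*1/30433 = -117971/120462 - 80776/30433 = -13320649955/3666020046 ≈ -3.6335)
N = -1/182476 ≈ -5.4802e-6
(G(C(20, 18)) - u) + N = (497 - 1*(-13320649955/3666020046)) - 1/182476 = (497 + 13320649955/3666020046) - 1/182476 = 1835332612817/3666020046 - 1/182476 = 167452075095187423/334480336956948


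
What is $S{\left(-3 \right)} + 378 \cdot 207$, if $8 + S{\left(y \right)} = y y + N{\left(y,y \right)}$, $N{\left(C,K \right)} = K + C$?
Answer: $78241$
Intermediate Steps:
$N{\left(C,K \right)} = C + K$
$S{\left(y \right)} = -8 + y^{2} + 2 y$ ($S{\left(y \right)} = -8 + \left(y y + \left(y + y\right)\right) = -8 + \left(y^{2} + 2 y\right) = -8 + y^{2} + 2 y$)
$S{\left(-3 \right)} + 378 \cdot 207 = \left(-8 + \left(-3\right)^{2} + 2 \left(-3\right)\right) + 378 \cdot 207 = \left(-8 + 9 - 6\right) + 78246 = -5 + 78246 = 78241$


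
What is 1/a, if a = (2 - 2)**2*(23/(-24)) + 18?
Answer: 1/18 ≈ 0.055556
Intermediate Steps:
a = 18 (a = 0**2*(23*(-1/24)) + 18 = 0*(-23/24) + 18 = 0 + 18 = 18)
1/a = 1/18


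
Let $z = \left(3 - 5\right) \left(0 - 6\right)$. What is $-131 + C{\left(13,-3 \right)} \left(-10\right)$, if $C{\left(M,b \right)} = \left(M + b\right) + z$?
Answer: $-351$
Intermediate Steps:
$z = 12$ ($z = \left(3 - 5\right) \left(-6\right) = \left(-2\right) \left(-6\right) = 12$)
$C{\left(M,b \right)} = 12 + M + b$ ($C{\left(M,b \right)} = \left(M + b\right) + 12 = 12 + M + b$)
$-131 + C{\left(13,-3 \right)} \left(-10\right) = -131 + \left(12 + 13 - 3\right) \left(-10\right) = -131 + 22 \left(-10\right) = -131 - 220 = -351$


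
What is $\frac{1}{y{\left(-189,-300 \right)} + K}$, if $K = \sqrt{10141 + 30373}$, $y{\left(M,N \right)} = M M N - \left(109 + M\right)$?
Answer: $- \frac{5358110}{57418685523943} - \frac{\sqrt{40514}}{114837371047886} \approx -9.3318 \cdot 10^{-8}$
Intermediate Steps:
$y{\left(M,N \right)} = -109 - M + N M^{2}$ ($y{\left(M,N \right)} = M^{2} N - \left(109 + M\right) = N M^{2} - \left(109 + M\right) = -109 - M + N M^{2}$)
$K = \sqrt{40514} \approx 201.28$
$\frac{1}{y{\left(-189,-300 \right)} + K} = \frac{1}{\left(-109 - -189 - 300 \left(-189\right)^{2}\right) + \sqrt{40514}} = \frac{1}{\left(-109 + 189 - 10716300\right) + \sqrt{40514}} = \frac{1}{-10716220 + \sqrt{40514}}$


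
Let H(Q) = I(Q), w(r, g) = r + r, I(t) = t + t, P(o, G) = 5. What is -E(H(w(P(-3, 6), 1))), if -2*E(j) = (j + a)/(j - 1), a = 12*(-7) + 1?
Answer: -63/38 ≈ -1.6579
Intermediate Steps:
a = -83 (a = -84 + 1 = -83)
I(t) = 2*t
w(r, g) = 2*r
H(Q) = 2*Q
E(j) = -(-83 + j)/(2*(-1 + j)) (E(j) = -(j - 83)/(2*(j - 1)) = -(-83 + j)/(2*(-1 + j)))
-E(H(w(P(-3, 6), 1))) = -(83 - 2*2*5)/(2*(-1 + 2*(2*5))) = -(83 - 2*10)/(2*(-1 + 2*10)) = -(83 - 1*20)/(2*(-1 + 20)) = -(83 - 20)/(2*19) = -63/(2*19) = -1*63/38 = -63/38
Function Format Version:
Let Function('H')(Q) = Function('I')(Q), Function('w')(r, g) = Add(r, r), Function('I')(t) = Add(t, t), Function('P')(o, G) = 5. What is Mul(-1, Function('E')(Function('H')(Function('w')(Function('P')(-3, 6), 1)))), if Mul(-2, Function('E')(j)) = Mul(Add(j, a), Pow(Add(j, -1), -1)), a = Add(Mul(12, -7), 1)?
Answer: Rational(-63, 38) ≈ -1.6579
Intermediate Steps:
a = -83 (a = Add(-84, 1) = -83)
Function('I')(t) = Mul(2, t)
Function('w')(r, g) = Mul(2, r)
Function('H')(Q) = Mul(2, Q)
Function('E')(j) = Mul(Rational(-1, 2), Pow(Add(-1, j), -1), Add(-83, j)) (Function('E')(j) = Mul(Rational(-1, 2), Mul(Add(j, -83), Pow(Add(j, -1), -1))) = Mul(Rational(-1, 2), Mul(Add(-83, j), Pow(Add(-1, j), -1))) = Mul(Rational(-1, 2), Mul(Pow(Add(-1, j), -1), Add(-83, j))) = Mul(Rational(-1, 2), Pow(Add(-1, j), -1), Add(-83, j)))
Mul(-1, Function('E')(Function('H')(Function('w')(Function('P')(-3, 6), 1)))) = Mul(-1, Mul(Rational(1, 2), Pow(Add(-1, Mul(2, Mul(2, 5))), -1), Add(83, Mul(-1, Mul(2, Mul(2, 5)))))) = Mul(-1, Mul(Rational(1, 2), Pow(Add(-1, Mul(2, 10)), -1), Add(83, Mul(-1, Mul(2, 10))))) = Mul(-1, Mul(Rational(1, 2), Pow(Add(-1, 20), -1), Add(83, Mul(-1, 20)))) = Mul(-1, Mul(Rational(1, 2), Pow(19, -1), Add(83, -20))) = Mul(-1, Mul(Rational(1, 2), Rational(1, 19), 63)) = Mul(-1, Rational(63, 38)) = Rational(-63, 38)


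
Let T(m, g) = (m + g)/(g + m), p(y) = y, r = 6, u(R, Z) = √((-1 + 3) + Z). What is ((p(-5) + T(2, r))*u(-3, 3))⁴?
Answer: 6400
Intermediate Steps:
u(R, Z) = √(2 + Z)
T(m, g) = 1 (T(m, g) = (g + m)/(g + m) = 1)
((p(-5) + T(2, r))*u(-3, 3))⁴ = ((-5 + 1)*√(2 + 3))⁴ = (-4*√5)⁴ = 6400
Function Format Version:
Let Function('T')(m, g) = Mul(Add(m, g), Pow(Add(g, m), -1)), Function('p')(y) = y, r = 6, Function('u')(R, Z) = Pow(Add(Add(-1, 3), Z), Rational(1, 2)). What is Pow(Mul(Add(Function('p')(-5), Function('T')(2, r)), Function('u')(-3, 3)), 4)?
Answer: 6400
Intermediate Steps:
Function('u')(R, Z) = Pow(Add(2, Z), Rational(1, 2))
Function('T')(m, g) = 1 (Function('T')(m, g) = Mul(Add(g, m), Pow(Add(g, m), -1)) = 1)
Pow(Mul(Add(Function('p')(-5), Function('T')(2, r)), Function('u')(-3, 3)), 4) = Pow(Mul(Add(-5, 1), Pow(Add(2, 3), Rational(1, 2))), 4) = Pow(Mul(-4, Pow(5, Rational(1, 2))), 4) = 6400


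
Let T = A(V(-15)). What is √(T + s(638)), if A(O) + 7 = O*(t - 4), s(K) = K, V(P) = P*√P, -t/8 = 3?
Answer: √(631 + 420*I*√15) ≈ 34.466 + 23.598*I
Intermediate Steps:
t = -24 (t = -8*3 = -24)
V(P) = P^(3/2)
A(O) = -7 - 28*O (A(O) = -7 + O*(-24 - 4) = -7 + O*(-28) = -7 - 28*O)
T = -7 + 420*I*√15 (T = -7 - (-420)*I*√15 = -7 + 420*I*√15 ≈ -7.0 + 1626.7*I)
√(T + s(638)) = √((-7 + 420*I*√15) + 638) = √(631 + 420*I*√15)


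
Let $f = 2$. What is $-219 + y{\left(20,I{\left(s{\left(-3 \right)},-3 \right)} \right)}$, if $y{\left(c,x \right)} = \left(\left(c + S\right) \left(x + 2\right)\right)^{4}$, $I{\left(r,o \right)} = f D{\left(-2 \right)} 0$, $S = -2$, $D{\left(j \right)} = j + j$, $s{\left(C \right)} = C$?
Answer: $1679397$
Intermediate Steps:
$D{\left(j \right)} = 2 j$
$I{\left(r,o \right)} = 0$ ($I{\left(r,o \right)} = 2 \cdot 2 \left(-2\right) 0 = 2 \left(-4\right) 0 = \left(-8\right) 0 = 0$)
$y{\left(c,x \right)} = \left(-2 + c\right)^{4} \left(2 + x\right)^{4}$ ($y{\left(c,x \right)} = \left(\left(c - 2\right) \left(x + 2\right)\right)^{4} = \left(\left(-2 + c\right) \left(2 + x\right)\right)^{4} = \left(-2 + c\right)^{4} \left(2 + x\right)^{4}$)
$-219 + y{\left(20,I{\left(s{\left(-3 \right)},-3 \right)} \right)} = -219 + \left(-2 + 20\right)^{4} \left(2 + 0\right)^{4} = -219 + 18^{4} \cdot 2^{4} = -219 + 104976 \cdot 16 = -219 + 1679616 = 1679397$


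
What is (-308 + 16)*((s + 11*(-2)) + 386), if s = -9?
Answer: -103660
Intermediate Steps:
(-308 + 16)*((s + 11*(-2)) + 386) = (-308 + 16)*((-9 + 11*(-2)) + 386) = -292*((-9 - 22) + 386) = -292*(-31 + 386) = -292*355 = -103660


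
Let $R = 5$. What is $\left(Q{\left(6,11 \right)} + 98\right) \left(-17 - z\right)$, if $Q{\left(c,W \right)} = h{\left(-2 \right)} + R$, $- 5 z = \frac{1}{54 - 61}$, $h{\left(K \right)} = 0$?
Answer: $- \frac{61388}{35} \approx -1753.9$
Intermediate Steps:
$z = \frac{1}{35}$ ($z = - \frac{1}{5 \left(54 - 61\right)} = - \frac{1}{5 \left(-7\right)} = \left(- \frac{1}{5}\right) \left(- \frac{1}{7}\right) = \frac{1}{35} \approx 0.028571$)
$Q{\left(c,W \right)} = 5$ ($Q{\left(c,W \right)} = 0 + 5 = 5$)
$\left(Q{\left(6,11 \right)} + 98\right) \left(-17 - z\right) = \left(5 + 98\right) \left(-17 - \frac{1}{35}\right) = 103 \left(-17 - \frac{1}{35}\right) = 103 \left(- \frac{596}{35}\right) = - \frac{61388}{35}$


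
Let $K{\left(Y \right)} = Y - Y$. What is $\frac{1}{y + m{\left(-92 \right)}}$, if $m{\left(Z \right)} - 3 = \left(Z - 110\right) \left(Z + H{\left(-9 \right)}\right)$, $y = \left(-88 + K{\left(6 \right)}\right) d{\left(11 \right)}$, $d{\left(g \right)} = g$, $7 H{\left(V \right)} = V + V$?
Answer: $\frac{7}{126969} \approx 5.5132 \cdot 10^{-5}$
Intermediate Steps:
$H{\left(V \right)} = \frac{2 V}{7}$ ($H{\left(V \right)} = \frac{V + V}{7} = \frac{2 V}{7}$)
$K{\left(Y \right)} = 0$
$y = -968$ ($y = \left(-88 + 0\right) 11 = \left(-88\right) 11 = -968$)
$m{\left(Z \right)} = 3 + \left(-110 + Z\right) \left(- \frac{18}{7} + Z\right)$ ($m{\left(Z \right)} = 3 + \left(Z - 110\right) \left(Z + \frac{2}{7} \left(-9\right)\right) = 3 + \left(-110 + Z\right) \left(Z - \frac{18}{7}\right) = 3 + \left(-110 + Z\right) \left(- \frac{18}{7} + Z\right)$)
$\frac{1}{y + m{\left(-92 \right)}} = \frac{1}{-968 + \left(\frac{2001}{7} + \left(-92\right)^{2} - - \frac{72496}{7}\right)} = \frac{1}{-968 + \left(\frac{2001}{7} + 8464 + \frac{72496}{7}\right)} = \frac{1}{-968 + \frac{133745}{7}} = \frac{1}{\frac{126969}{7}} = \frac{7}{126969}$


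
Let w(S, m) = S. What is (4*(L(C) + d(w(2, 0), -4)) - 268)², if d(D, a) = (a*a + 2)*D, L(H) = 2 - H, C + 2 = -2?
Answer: 10000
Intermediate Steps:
C = -4 (C = -2 - 2 = -4)
d(D, a) = D*(2 + a²) (d(D, a) = (a² + 2)*D = (2 + a²)*D = D*(2 + a²))
(4*(L(C) + d(w(2, 0), -4)) - 268)² = (4*((2 - 1*(-4)) + 2*(2 + (-4)²)) - 268)² = (4*((2 + 4) + 2*(2 + 16)) - 268)² = (4*(6 + 2*18) - 268)² = (4*(6 + 36) - 268)² = (4*42 - 268)² = (168 - 268)² = (-100)² = 10000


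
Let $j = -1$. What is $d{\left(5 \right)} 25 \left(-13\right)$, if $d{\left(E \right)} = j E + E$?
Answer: $0$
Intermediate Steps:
$d{\left(E \right)} = 0$ ($d{\left(E \right)} = - E + E = 0$)
$d{\left(5 \right)} 25 \left(-13\right) = 0 \cdot 25 \left(-13\right) = 0 \left(-13\right) = 0$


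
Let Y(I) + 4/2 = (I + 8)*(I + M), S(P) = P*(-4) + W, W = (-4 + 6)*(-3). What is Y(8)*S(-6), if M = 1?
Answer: 2556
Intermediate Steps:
W = -6 (W = 2*(-3) = -6)
S(P) = -6 - 4*P (S(P) = P*(-4) - 6 = -4*P - 6 = -6 - 4*P)
Y(I) = -2 + (1 + I)*(8 + I) (Y(I) = -2 + (I + 8)*(I + 1) = -2 + (8 + I)*(1 + I) = -2 + (1 + I)*(8 + I))
Y(8)*S(-6) = (6 + 8² + 9*8)*(-6 - 4*(-6)) = (6 + 64 + 72)*(-6 + 24) = 142*18 = 2556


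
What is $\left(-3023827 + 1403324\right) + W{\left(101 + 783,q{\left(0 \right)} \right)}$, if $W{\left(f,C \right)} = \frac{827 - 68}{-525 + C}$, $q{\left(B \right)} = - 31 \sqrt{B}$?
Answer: $- \frac{283588278}{175} \approx -1.6205 \cdot 10^{6}$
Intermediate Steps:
$W{\left(f,C \right)} = \frac{759}{-525 + C}$
$\left(-3023827 + 1403324\right) + W{\left(101 + 783,q{\left(0 \right)} \right)} = \left(-3023827 + 1403324\right) + \frac{759}{-525 - 31 \sqrt{0}} = -1620503 + \frac{759}{-525 - 0} = -1620503 + \frac{759}{-525 + 0} = -1620503 + \frac{759}{-525} = -1620503 + 759 \left(- \frac{1}{525}\right) = -1620503 - \frac{253}{175} = - \frac{283588278}{175}$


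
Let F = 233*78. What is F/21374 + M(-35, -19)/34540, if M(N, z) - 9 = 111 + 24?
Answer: 78850977/92282245 ≈ 0.85445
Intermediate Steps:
M(N, z) = 144 (M(N, z) = 9 + (111 + 24) = 9 + 135 = 144)
F = 18174
F/21374 + M(-35, -19)/34540 = 18174/21374 + 144/34540 = 18174*(1/21374) + 144*(1/34540) = 9087/10687 + 36/8635 = 78850977/92282245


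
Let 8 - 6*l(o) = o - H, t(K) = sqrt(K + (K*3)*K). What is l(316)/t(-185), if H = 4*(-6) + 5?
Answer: -109*sqrt(102490)/204980 ≈ -0.17024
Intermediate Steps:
H = -19 (H = -24 + 5 = -19)
t(K) = sqrt(K + 3*K**2) (t(K) = sqrt(K + (3*K)*K) = sqrt(K + 3*K**2))
l(o) = -11/6 - o/6 (l(o) = 4/3 - (o - 1*(-19))/6 = 4/3 - (o + 19)/6 = 4/3 - (19 + o)/6 = 4/3 + (-19/6 - o/6) = -11/6 - o/6)
l(316)/t(-185) = (-11/6 - 1/6*316)/(sqrt(-185*(1 + 3*(-185)))) = (-11/6 - 158/3)/(sqrt(-185*(1 - 555))) = -109*sqrt(102490)/102490/2 = -109*sqrt(102490)/204980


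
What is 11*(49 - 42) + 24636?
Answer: 24713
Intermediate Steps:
11*(49 - 42) + 24636 = 11*7 + 24636 = 77 + 24636 = 24713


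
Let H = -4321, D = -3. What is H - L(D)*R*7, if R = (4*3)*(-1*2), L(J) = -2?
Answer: -4657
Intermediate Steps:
R = -24 (R = 12*(-2) = -24)
H - L(D)*R*7 = -4321 - (-2*(-24))*7 = -4321 - 48*7 = -4321 - 1*336 = -4321 - 336 = -4657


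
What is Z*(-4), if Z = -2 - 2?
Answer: 16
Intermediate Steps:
Z = -4
Z*(-4) = -4*(-4) = 16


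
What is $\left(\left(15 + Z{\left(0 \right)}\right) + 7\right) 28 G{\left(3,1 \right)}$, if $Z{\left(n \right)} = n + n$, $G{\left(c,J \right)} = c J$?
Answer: $1848$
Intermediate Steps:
$G{\left(c,J \right)} = J c$
$Z{\left(n \right)} = 2 n$
$\left(\left(15 + Z{\left(0 \right)}\right) + 7\right) 28 G{\left(3,1 \right)} = \left(\left(15 + 2 \cdot 0\right) + 7\right) 28 \cdot 1 \cdot 3 = \left(\left(15 + 0\right) + 7\right) 28 \cdot 3 = \left(15 + 7\right) 28 \cdot 3 = 22 \cdot 28 \cdot 3 = 616 \cdot 3 = 1848$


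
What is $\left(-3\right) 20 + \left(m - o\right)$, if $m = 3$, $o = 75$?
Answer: $-132$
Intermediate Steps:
$\left(-3\right) 20 + \left(m - o\right) = \left(-3\right) 20 + \left(3 - 75\right) = -60 + \left(3 - 75\right) = -60 - 72 = -132$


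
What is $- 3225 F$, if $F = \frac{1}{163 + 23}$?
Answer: $- \frac{1075}{62} \approx -17.339$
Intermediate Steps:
$F = \frac{1}{186} \approx 0.0053763$
$- 3225 F = \left(-3225\right) \frac{1}{186} = - \frac{1075}{62}$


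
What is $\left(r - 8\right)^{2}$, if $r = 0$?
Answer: $64$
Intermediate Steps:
$\left(r - 8\right)^{2} = \left(0 - 8\right)^{2} = \left(-8\right)^{2} = 64$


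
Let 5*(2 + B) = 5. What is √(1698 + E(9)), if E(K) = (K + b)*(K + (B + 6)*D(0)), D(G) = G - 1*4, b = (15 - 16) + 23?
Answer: √1357 ≈ 36.837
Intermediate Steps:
B = -1 (B = -2 + (⅕)*5 = -2 + 1 = -1)
b = 22 (b = -1 + 23 = 22)
D(G) = -4 + G (D(G) = G - 4 = -4 + G)
E(K) = (-20 + K)*(22 + K) (E(K) = (K + 22)*(K + (-1 + 6)*(-4 + 0)) = (22 + K)*(K + 5*(-4)) = (22 + K)*(K - 20) = (22 + K)*(-20 + K) = (-20 + K)*(22 + K))
√(1698 + E(9)) = √(1698 + (-440 + 9² + 2*9)) = √(1698 + (-440 + 81 + 18)) = √(1698 - 341) = √1357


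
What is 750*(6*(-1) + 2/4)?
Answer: -4125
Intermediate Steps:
750*(6*(-1) + 2/4) = 750*(-6 + 2*(¼)) = 750*(-6 + ½) = 750*(-11/2) = -4125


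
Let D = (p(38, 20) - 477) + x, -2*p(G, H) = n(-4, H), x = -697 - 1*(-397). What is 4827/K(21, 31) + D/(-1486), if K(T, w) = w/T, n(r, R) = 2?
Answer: 75327740/23033 ≈ 3270.4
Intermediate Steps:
x = -300 (x = -697 + 397 = -300)
p(G, H) = -1 (p(G, H) = -½*2 = -1)
D = -778 (D = (-1 - 477) - 300 = -478 - 300 = -778)
4827/K(21, 31) + D/(-1486) = 4827/((31/21)) - 778/(-1486) = 4827/((31*(1/21))) - 778*(-1/1486) = 4827/(31/21) + 389/743 = 4827*(21/31) + 389/743 = 101367/31 + 389/743 = 75327740/23033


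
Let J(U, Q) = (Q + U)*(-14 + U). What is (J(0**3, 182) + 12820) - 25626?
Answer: -15354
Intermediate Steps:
J(U, Q) = (-14 + U)*(Q + U)
(J(0**3, 182) + 12820) - 25626 = (((0**3)**2 - 14*182 - 14*0**3 + 182*0**3) + 12820) - 25626 = ((0**2 - 2548 - 14*0 + 182*0) + 12820) - 25626 = ((0 - 2548 + 0 + 0) + 12820) - 25626 = (-2548 + 12820) - 25626 = 10272 - 25626 = -15354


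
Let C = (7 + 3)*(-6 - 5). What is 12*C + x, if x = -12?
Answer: -1332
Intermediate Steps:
C = -110 (C = 10*(-11) = -110)
12*C + x = 12*(-110) - 12 = -1320 - 12 = -1332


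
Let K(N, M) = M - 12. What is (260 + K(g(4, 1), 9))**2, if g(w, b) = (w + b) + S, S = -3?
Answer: 66049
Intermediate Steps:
g(w, b) = -3 + b + w (g(w, b) = (w + b) - 3 = (b + w) - 3 = -3 + b + w)
K(N, M) = -12 + M
(260 + K(g(4, 1), 9))**2 = (260 + (-12 + 9))**2 = (260 - 3)**2 = 257**2 = 66049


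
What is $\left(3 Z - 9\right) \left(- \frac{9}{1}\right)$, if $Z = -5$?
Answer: $216$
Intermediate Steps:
$\left(3 Z - 9\right) \left(- \frac{9}{1}\right) = \left(3 \left(-5\right) - 9\right) \left(- \frac{9}{1}\right) = \left(-15 - 9\right) \left(\left(-9\right) 1\right) = \left(-24\right) \left(-9\right) = 216$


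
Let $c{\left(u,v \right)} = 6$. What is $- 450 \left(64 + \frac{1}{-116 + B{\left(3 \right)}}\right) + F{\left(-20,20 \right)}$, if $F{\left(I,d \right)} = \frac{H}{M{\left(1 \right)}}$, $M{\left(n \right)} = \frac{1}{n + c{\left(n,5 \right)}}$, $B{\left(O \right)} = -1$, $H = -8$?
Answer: $- \frac{375078}{13} \approx -28852.0$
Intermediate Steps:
$M{\left(n \right)} = \frac{1}{6 + n}$ ($M{\left(n \right)} = \frac{1}{n + 6} = \frac{1}{6 + n}$)
$F{\left(I,d \right)} = -56$ ($F{\left(I,d \right)} = - \frac{8}{\frac{1}{6 + 1}} = - \frac{8}{\frac{1}{7}} = - 8 \frac{1}{\frac{1}{7}} = \left(-8\right) 7 = -56$)
$- 450 \left(64 + \frac{1}{-116 + B{\left(3 \right)}}\right) + F{\left(-20,20 \right)} = - 450 \left(64 + \frac{1}{-116 - 1}\right) - 56 = - 450 \left(64 + \frac{1}{-117}\right) - 56 = - 450 \left(64 - \frac{1}{117}\right) - 56 = \left(-450\right) \frac{7487}{117} - 56 = - \frac{374350}{13} - 56 = - \frac{375078}{13}$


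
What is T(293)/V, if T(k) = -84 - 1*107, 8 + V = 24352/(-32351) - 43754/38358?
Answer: 118507827339/6138468467 ≈ 19.306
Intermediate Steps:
V = -6138468467/620459829 (V = -8 + (24352/(-32351) - 43754/38358) = -8 + (24352*(-1/32351) - 43754*1/38358) = -8 + (-24352/32351 - 21877/19179) = -8 - 1174789835/620459829 = -6138468467/620459829 ≈ -9.8934)
T(k) = -191 (T(k) = -84 - 107 = -191)
T(293)/V = -191/(-6138468467/620459829) = -191*(-620459829/6138468467) = 118507827339/6138468467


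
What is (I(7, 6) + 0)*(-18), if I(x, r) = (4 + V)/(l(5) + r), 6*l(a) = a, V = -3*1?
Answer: -108/41 ≈ -2.6341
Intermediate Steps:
V = -3
l(a) = a/6
I(x, r) = 1/(⅚ + r) (I(x, r) = (4 - 3)/((⅙)*5 + r) = 1/(⅚ + r))
(I(7, 6) + 0)*(-18) = (6/(5 + 6*6) + 0)*(-18) = (6/(5 + 36) + 0)*(-18) = (6/41 + 0)*(-18) = (6/41)*(-18) = -108/41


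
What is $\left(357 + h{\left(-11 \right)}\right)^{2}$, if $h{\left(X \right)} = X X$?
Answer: $228484$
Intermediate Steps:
$h{\left(X \right)} = X^{2}$
$\left(357 + h{\left(-11 \right)}\right)^{2} = \left(357 + \left(-11\right)^{2}\right)^{2} = \left(357 + 121\right)^{2} = 478^{2} = 228484$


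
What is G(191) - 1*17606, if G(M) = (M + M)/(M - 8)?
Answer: -3221516/183 ≈ -17604.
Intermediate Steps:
G(M) = 2*M/(-8 + M) (G(M) = (2*M)/(-8 + M) = 2*M/(-8 + M))
G(191) - 1*17606 = 2*191/(-8 + 191) - 1*17606 = 2*191/183 - 17606 = 2*191*(1/183) - 17606 = 382/183 - 17606 = -3221516/183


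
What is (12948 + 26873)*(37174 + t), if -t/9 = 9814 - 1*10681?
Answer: 1791029117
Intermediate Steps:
t = 7803 (t = -9*(9814 - 1*10681) = -9*(9814 - 10681) = -9*(-867) = 7803)
(12948 + 26873)*(37174 + t) = (12948 + 26873)*(37174 + 7803) = 39821*44977 = 1791029117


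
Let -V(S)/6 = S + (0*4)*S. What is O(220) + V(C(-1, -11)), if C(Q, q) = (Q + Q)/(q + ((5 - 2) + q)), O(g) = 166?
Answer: 3142/19 ≈ 165.37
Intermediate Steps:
C(Q, q) = 2*Q/(3 + 2*q) (C(Q, q) = (2*Q)/(q + (3 + q)) = (2*Q)/(3 + 2*q) = 2*Q/(3 + 2*q))
V(S) = -6*S (V(S) = -6*(S + (0*4)*S) = -6*(S + 0*S) = -6*(S + 0) = -6*S)
O(220) + V(C(-1, -11)) = 166 - 12*(-1)/(3 + 2*(-11)) = 166 - 12*(-1)/(3 - 22) = 166 - 12*(-1)/(-19) = 166 - 12*(-1)*(-1)/19 = 166 - 6*2/19 = 166 - 12/19 = 3142/19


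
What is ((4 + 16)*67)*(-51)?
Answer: -68340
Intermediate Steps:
((4 + 16)*67)*(-51) = (20*67)*(-51) = 1340*(-51) = -68340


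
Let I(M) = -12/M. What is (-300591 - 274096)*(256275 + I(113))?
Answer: -16642397038281/113 ≈ -1.4728e+11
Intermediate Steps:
(-300591 - 274096)*(256275 + I(113)) = (-300591 - 274096)*(256275 - 12/113) = -574687*(256275 - 12*1/113) = -574687*(256275 - 12/113) = -574687*28959063/113 = -16642397038281/113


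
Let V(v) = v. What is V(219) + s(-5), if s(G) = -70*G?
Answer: 569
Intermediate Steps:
V(219) + s(-5) = 219 - 70*(-5) = 219 + 350 = 569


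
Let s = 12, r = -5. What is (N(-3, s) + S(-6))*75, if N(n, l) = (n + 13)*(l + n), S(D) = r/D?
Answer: 13625/2 ≈ 6812.5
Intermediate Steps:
S(D) = -5/D
N(n, l) = (13 + n)*(l + n)
(N(-3, s) + S(-6))*75 = (((-3)² + 13*12 + 13*(-3) + 12*(-3)) - 5/(-6))*75 = ((9 + 156 - 39 - 36) - 5*(-⅙))*75 = (90 + ⅚)*75 = (545/6)*75 = 13625/2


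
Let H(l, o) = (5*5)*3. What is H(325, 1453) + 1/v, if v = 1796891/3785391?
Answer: 138552216/1796891 ≈ 77.107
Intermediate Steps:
H(l, o) = 75 (H(l, o) = 25*3 = 75)
v = 1796891/3785391 (v = 1796891*(1/3785391) = 1796891/3785391 ≈ 0.47469)
H(325, 1453) + 1/v = 75 + 1/(1796891/3785391) = 75 + 3785391/1796891 = 138552216/1796891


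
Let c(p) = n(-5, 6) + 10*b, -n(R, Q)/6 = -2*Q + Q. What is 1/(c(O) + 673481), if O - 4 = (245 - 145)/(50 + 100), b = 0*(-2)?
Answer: 1/673517 ≈ 1.4847e-6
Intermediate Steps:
n(R, Q) = 6*Q (n(R, Q) = -6*(-2*Q + Q) = -(-6)*Q = 6*Q)
b = 0
O = 14/3 (O = 4 + (245 - 145)/(50 + 100) = 4 + 100/150 = 4 + 100*(1/150) = 4 + 2/3 = 14/3 ≈ 4.6667)
c(p) = 36 (c(p) = 6*6 + 10*0 = 36 + 0 = 36)
1/(c(O) + 673481) = 1/(36 + 673481) = 1/673517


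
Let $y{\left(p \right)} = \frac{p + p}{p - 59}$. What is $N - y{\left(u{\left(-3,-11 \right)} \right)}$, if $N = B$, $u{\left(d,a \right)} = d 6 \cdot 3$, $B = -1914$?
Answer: $- \frac{216390}{113} \approx -1915.0$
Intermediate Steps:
$u{\left(d,a \right)} = 18 d$ ($u{\left(d,a \right)} = 6 d 3 = 18 d$)
$N = -1914$
$y{\left(p \right)} = \frac{2 p}{-59 + p}$
$N - y{\left(u{\left(-3,-11 \right)} \right)} = -1914 - \frac{2 \cdot 18 \left(-3\right)}{-59 + 18 \left(-3\right)} = -1914 - 2 \left(-54\right) \frac{1}{-59 - 54} = -1914 - 2 \left(-54\right) \frac{1}{-113} = -1914 - 2 \left(-54\right) \left(- \frac{1}{113}\right) = -1914 - \frac{108}{113} = - \frac{216390}{113}$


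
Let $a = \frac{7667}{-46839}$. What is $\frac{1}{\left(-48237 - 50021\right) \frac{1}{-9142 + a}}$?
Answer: $\frac{428209805}{4602306462} \approx 0.093042$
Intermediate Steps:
$a = - \frac{7667}{46839}$ ($a = 7667 \left(- \frac{1}{46839}\right) = - \frac{7667}{46839} \approx -0.16369$)
$\frac{1}{\left(-48237 - 50021\right) \frac{1}{-9142 + a}} = \frac{1}{\left(-48237 - 50021\right) \frac{1}{-9142 - \frac{7667}{46839}}} = \frac{1}{\left(-98258\right) \frac{1}{- \frac{428209805}{46839}}} = \frac{1}{\left(-98258\right) \left(- \frac{46839}{428209805}\right)} = \frac{1}{\frac{4602306462}{428209805}} = \frac{428209805}{4602306462}$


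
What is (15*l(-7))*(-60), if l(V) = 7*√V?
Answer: -6300*I*√7 ≈ -16668.0*I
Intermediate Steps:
(15*l(-7))*(-60) = (15*(7*√(-7)))*(-60) = (15*(7*(I*√7)))*(-60) = (15*(7*I*√7))*(-60) = (105*I*√7)*(-60) = -6300*I*√7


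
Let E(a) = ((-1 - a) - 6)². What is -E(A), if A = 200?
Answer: -42849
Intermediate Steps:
E(a) = (-7 - a)²
-E(A) = -(7 + 200)² = -1*207² = -1*42849 = -42849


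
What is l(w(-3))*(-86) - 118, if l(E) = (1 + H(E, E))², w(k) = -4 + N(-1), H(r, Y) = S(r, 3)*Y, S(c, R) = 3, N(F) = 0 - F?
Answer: -5622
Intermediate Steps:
N(F) = -F
H(r, Y) = 3*Y
w(k) = -3 (w(k) = -4 - 1*(-1) = -4 + 1 = -3)
l(E) = (1 + 3*E)²
l(w(-3))*(-86) - 118 = (1 + 3*(-3))²*(-86) - 118 = (1 - 9)²*(-86) - 118 = (-8)²*(-86) - 118 = 64*(-86) - 118 = -5504 - 118 = -5622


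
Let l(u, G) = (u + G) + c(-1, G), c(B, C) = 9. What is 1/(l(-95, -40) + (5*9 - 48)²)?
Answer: -1/117 ≈ -0.0085470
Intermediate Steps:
l(u, G) = 9 + G + u (l(u, G) = (u + G) + 9 = (G + u) + 9 = 9 + G + u)
1/(l(-95, -40) + (5*9 - 48)²) = 1/((9 - 40 - 95) + (5*9 - 48)²) = 1/(-126 + (45 - 48)²) = 1/(-126 + (-3)²) = 1/(-126 + 9) = 1/(-117) = -1/117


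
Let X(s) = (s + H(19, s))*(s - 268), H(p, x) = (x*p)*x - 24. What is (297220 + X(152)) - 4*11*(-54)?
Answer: -50636468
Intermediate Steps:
H(p, x) = -24 + p*x² (H(p, x) = (p*x)*x - 24 = p*x² - 24 = -24 + p*x²)
X(s) = (-268 + s)*(-24 + s + 19*s²) (X(s) = (s + (-24 + 19*s²))*(s - 268) = (-24 + s + 19*s²)*(-268 + s) = (-268 + s)*(-24 + s + 19*s²))
(297220 + X(152)) - 4*11*(-54) = (297220 + (6432 - 5091*152² - 292*152 + 19*152³)) - 4*11*(-54) = (297220 + (6432 - 5091*23104 - 44384 + 19*3511808)) - 44*(-54) = (297220 + (6432 - 117622464 - 44384 + 66724352)) + 2376 = (297220 - 50936064) + 2376 = -50638844 + 2376 = -50636468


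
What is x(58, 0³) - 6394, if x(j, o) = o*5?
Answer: -6394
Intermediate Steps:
x(j, o) = 5*o
x(58, 0³) - 6394 = 5*0³ - 6394 = 5*0 - 6394 = 0 - 6394 = -6394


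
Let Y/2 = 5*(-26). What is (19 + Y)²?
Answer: 58081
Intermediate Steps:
Y = -260 (Y = 2*(5*(-26)) = 2*(-130) = -260)
(19 + Y)² = (19 - 260)² = (-241)² = 58081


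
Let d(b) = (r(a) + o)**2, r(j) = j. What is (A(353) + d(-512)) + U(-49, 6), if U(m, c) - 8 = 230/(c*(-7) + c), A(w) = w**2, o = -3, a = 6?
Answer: 2243153/18 ≈ 1.2462e+5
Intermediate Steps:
U(m, c) = 8 - 115/(3*c) (U(m, c) = 8 + 230/(c*(-7) + c) = 8 + 230/(-7*c + c) = 8 + 230/((-6*c)) = 8 + 230*(-1/(6*c)) = 8 - 115/(3*c))
d(b) = 9 (d(b) = (6 - 3)**2 = 3**2 = 9)
(A(353) + d(-512)) + U(-49, 6) = (353**2 + 9) + (8 - 115/3/6) = (124609 + 9) + (8 - 115/3*1/6) = 124618 + (8 - 115/18) = 124618 + 29/18 = 2243153/18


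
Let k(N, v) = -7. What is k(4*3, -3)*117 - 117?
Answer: -936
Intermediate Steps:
k(4*3, -3)*117 - 117 = -7*117 - 117 = -819 - 117 = -936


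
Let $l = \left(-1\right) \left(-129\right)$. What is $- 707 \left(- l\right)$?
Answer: $91203$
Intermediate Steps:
$l = 129$
$- 707 \left(- l\right) = - 707 \left(\left(-1\right) 129\right) = \left(-707\right) \left(-129\right) = 91203$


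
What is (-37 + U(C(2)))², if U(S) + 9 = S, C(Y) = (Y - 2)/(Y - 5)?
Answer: 2116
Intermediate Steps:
C(Y) = (-2 + Y)/(-5 + Y)
U(S) = -9 + S
(-37 + U(C(2)))² = (-37 + (-9 + (-2 + 2)/(-5 + 2)))² = (-37 + (-9 + 0/(-3)))² = (-37 + (-9 - ⅓*0))² = (-37 + (-9 + 0))² = (-37 - 9)² = (-46)² = 2116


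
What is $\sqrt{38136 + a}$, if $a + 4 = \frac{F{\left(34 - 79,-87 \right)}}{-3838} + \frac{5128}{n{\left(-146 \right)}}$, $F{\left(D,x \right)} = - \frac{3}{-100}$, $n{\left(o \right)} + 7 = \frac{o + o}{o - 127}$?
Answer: $\frac{\sqrt{143890329071974702646}}{62137220} \approx 193.05$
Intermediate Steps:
$n{\left(o \right)} = -7 + \frac{2 o}{-127 + o}$ ($n{\left(o \right)} = -7 + \frac{o + o}{o - 127} = -7 + \frac{2 o}{-127 + o}$)
$F{\left(D,x \right)} = \frac{3}{100}$ ($F{\left(D,x \right)} = \left(-3\right) \left(- \frac{1}{100}\right) = \frac{3}{100}$)
$a = - \frac{539784000857}{621372200}$ ($a = -4 + \left(\frac{3}{100 \left(-3838\right)} + \frac{5128}{\frac{1}{-127 - 146} \left(889 - -730\right)}\right) = -4 + \left(\frac{3}{100} \left(- \frac{1}{3838}\right) + \frac{5128}{\frac{1}{-273} \left(889 + 730\right)}\right) = -4 + \left(- \frac{3}{383800} + \frac{5128}{\left(- \frac{1}{273}\right) 1619}\right) = -4 + \left(- \frac{3}{383800} + \frac{5128}{- \frac{1619}{273}}\right) = -4 + \left(- \frac{3}{383800} + 5128 \left(- \frac{273}{1619}\right)\right) = -4 - \frac{537298512057}{621372200} = - \frac{539784000857}{621372200} \approx -868.7$)
$\sqrt{38136 + a} = \sqrt{38136 - \frac{539784000857}{621372200}} = \sqrt{\frac{23156866218343}{621372200}} = \frac{\sqrt{143890329071974702646}}{62137220}$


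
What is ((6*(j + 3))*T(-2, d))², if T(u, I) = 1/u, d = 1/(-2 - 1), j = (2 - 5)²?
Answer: 1296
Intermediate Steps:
j = 9 (j = (-3)² = 9)
d = -⅓ (d = 1/(-3) = -⅓ ≈ -0.33333)
T(u, I) = 1/u
((6*(j + 3))*T(-2, d))² = ((6*(9 + 3))/(-2))² = ((6*12)*(-½))² = (72*(-½))² = (-36)² = 1296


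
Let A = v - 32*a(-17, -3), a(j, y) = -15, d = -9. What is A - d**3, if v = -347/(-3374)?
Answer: 4079513/3374 ≈ 1209.1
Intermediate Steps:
v = 347/3374 (v = -347*(-1/3374) = 347/3374 ≈ 0.10285)
A = 1619867/3374 (A = 347/3374 - 32*(-15) = 347/3374 - 1*(-480) = 347/3374 + 480 = 1619867/3374 ≈ 480.10)
A - d**3 = 1619867/3374 - 1*(-9)**3 = 1619867/3374 - 1*(-729) = 1619867/3374 + 729 = 4079513/3374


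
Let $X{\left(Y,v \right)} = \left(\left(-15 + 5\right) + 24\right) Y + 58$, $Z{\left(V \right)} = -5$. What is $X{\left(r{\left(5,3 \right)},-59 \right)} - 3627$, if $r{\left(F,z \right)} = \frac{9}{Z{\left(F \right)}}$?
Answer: $- \frac{17971}{5} \approx -3594.2$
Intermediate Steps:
$r{\left(F,z \right)} = - \frac{9}{5}$ ($r{\left(F,z \right)} = \frac{9}{-5} = 9 \left(- \frac{1}{5}\right) = - \frac{9}{5}$)
$X{\left(Y,v \right)} = 58 + 14 Y$ ($X{\left(Y,v \right)} = \left(-10 + 24\right) Y + 58 = 14 Y + 58 = 58 + 14 Y$)
$X{\left(r{\left(5,3 \right)},-59 \right)} - 3627 = \left(58 + 14 \left(- \frac{9}{5}\right)\right) - 3627 = \left(58 - \frac{126}{5}\right) - 3627 = \frac{164}{5} - 3627 = - \frac{17971}{5}$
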